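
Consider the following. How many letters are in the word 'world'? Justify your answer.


Spell out 'world' and number each letter: w(1), o(2), r(3), l(4), d(5). Total: 5 letters.

5


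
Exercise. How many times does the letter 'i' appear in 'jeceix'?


Letter 'i' in 'jeceix': found at position(s) 5 = 1 occurrence(s).

1


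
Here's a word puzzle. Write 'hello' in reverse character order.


Reverse 'hello' character by character: 'olleh'.

olleh


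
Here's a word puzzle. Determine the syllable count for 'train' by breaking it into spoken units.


Break 'train' into syllables: train -> train = 1 syllable

1 syllable


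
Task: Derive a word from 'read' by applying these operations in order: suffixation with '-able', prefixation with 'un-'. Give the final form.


Step 1: Add suffix '-able' to 'read' = 'readable'
Step 2: Add prefix 'un-' to 'readable' = 'unreadable'

unreadable


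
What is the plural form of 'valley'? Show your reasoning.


Apply rule: Add -s. 'valley' becomes 'valleys'.

valleys


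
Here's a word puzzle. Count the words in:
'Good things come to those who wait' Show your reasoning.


Split into words: Good | things | come | to | those | who | wait = 7 words.

7


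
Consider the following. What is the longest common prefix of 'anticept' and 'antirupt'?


Compare from the start: 4 characters match: 'anti'. Mismatch at position 5: 'c' vs 'r'.

anti


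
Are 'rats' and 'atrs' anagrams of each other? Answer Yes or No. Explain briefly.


Sorted letters of 'rats': 'arst'
Sorted letters of 'atrs': 'arst'
They match.

Yes


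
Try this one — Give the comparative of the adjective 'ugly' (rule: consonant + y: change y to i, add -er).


Apply comparative formation (consonant + y: change y to i, add -er): 'ugly' -> 'uglier'.

uglier


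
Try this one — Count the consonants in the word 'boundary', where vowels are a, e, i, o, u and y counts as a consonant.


Consonants in 'boundary': b, n, d, r, y = 5 consonants.

5


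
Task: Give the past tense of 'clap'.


Apply rule: Double final consonant and add -ed. 'clap' becomes 'clapped'.

clapped


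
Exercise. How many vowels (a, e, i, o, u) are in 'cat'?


Vowels in 'cat': a = 1 vowels.

1


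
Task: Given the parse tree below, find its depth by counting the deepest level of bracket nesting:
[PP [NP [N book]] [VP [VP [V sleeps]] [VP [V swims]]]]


Count bracket nesting levels:
'[' at pos 0: depth = 1
'[' at pos 4: depth = 2
'[' at pos 8: depth = 3
'[' at pos 18: depth = 2
'[' at pos 22: depth = 3
'[' at pos 26: depth = 4
'[' at pos 38: depth = 3
'[' at pos 42: depth = 4
Maximum depth reached: 4

4


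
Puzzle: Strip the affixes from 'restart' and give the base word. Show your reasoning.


Remove prefix 're' from 'restart' to get root 'start'.

start


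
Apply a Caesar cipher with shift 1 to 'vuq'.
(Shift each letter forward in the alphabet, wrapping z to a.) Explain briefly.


Shift each letter by 1: v -> w, u -> v, q -> r. Result: 'wvr'.

wvr


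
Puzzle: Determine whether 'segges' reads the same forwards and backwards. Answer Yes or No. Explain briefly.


Forward: 'segges'
Reversed: 'segges'
They are identical.

Yes


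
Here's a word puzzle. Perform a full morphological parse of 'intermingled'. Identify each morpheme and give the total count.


Step 1: Identify prefix: 'inter' (meaning: between)
Step 2: Identify root: 'mingle'
Step 3: Identify suffix(es): 'ed'
Decomposition: inter- (prefix: between) + mingle (root) + -ed (suffix: past)
Total morphemes: 3

3 morphemes (inter- (prefix: between) + mingle (root) + -ed (suffix: past))


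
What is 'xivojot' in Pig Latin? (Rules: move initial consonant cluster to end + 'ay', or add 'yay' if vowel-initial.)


'xivojot': move consonant cluster 'x' to end and add 'ay': 'ivojotxay'.

ivojotxay


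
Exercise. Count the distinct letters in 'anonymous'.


Unique letters in 'anonymous': {a, m, n, o, s, u, y} = 7 distinct letters.

7


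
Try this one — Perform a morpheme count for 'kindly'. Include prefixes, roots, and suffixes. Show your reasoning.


Decomposition: kind (root) + -ly (suffix) = 2 morpheme(s)

2 morphemes


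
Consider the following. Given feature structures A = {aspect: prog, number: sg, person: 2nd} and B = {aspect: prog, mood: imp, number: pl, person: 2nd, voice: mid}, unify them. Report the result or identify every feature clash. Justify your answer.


Compare features:
aspect: A=prog vs B=prog -> unified: prog
mood: A=_ vs B=imp -> unified: imp
number: A=sg vs B=pl -> CLASH
person: A=2nd vs B=2nd -> unified: 2nd
voice: A=_ vs B=mid -> unified: mid
Clash detected on feature 'number' (sg vs pl); unification fails.

CLASH on 'number' (sg vs pl)


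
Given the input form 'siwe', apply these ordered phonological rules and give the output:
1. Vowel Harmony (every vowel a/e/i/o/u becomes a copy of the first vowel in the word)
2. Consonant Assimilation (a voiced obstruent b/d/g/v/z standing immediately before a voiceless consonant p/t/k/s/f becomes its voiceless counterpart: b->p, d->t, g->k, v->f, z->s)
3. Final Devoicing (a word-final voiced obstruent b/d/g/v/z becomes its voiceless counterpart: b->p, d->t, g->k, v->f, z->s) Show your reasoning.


Starting form: 'siwe'
Rule 1: Vowel Harmony: all vowels become 'i' (matching first vowel). 'siwe' -> 'siwi'
Rule 2: Consonant Assimilation: no voiced obstruent (b/d/g/v/z) stands immediately before a voiceless consonant (p/t/k/s/f). No change.
Rule 3: Final Devoicing: the word ends in the vowel 'i', not a consonant. No change.
Final form: 'siwi'

siwi


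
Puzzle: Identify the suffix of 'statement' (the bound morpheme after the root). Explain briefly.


The word 'statement' = 'state' (root) + '-ment' (suffix). The suffix is '-ment'.

ment


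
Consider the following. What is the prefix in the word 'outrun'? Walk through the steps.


The word 'outrun' = 'out' (prefix) + 'run' (root). The prefix is 'out'.

out


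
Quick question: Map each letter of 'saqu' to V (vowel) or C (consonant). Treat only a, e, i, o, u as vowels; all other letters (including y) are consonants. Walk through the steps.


Letter mapping: s = C, a = V, q = C, u = V.

CVCV


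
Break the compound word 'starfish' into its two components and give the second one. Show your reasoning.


Split 'starfish' into 'star' + 'fish'. The second part is 'fish'.

fish


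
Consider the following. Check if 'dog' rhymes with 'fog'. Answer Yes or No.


Rime (stressed vowel + following sounds) of 'dog': -og = /ɒg/
Rime of 'fog': -og = /ɒg/
/ɒg/ and /ɒg/ are the same ending sound, so the words rhyme.

Yes


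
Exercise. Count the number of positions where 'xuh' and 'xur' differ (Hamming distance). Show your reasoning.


Alignment:
Position 1: 'x' vs 'x' = match
Position 2: 'u' vs 'u' = match
Position 3: 'h' vs 'r' = DIFFER
Total differences: 1

1


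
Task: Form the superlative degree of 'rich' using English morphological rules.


Apply superlative formation (add -est): 'rich' -> 'richest'.

richest


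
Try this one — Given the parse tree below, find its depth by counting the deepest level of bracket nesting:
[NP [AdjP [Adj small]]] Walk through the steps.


Count bracket nesting levels:
'[' at pos 0: depth = 1
'[' at pos 4: depth = 2
'[' at pos 10: depth = 3
Maximum depth reached: 3

3


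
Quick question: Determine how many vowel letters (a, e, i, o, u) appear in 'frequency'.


Vowels in 'frequency': e, u, e = 3 vowels.

3


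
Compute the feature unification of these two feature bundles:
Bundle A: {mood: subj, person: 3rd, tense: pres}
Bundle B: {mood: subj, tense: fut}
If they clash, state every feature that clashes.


Compare features:
mood: A=subj vs B=subj -> unified: subj
person: A=3rd vs B=_ -> unified: 3rd
tense: A=pres vs B=fut -> CLASH
Clash detected on feature 'tense' (pres vs fut); unification fails.

CLASH on 'tense' (pres vs fut)


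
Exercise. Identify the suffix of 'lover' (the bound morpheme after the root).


The word 'lover' = 'love' (root) + '-er' (suffix). The suffix is '-er'.

er


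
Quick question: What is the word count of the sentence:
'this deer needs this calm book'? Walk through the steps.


Split into words: this | deer | needs | this | calm | book = 6 words.

6


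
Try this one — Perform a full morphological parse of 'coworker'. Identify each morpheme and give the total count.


Step 1: Identify prefix: 'co' (meaning: together)
Step 2: Identify root: 'work'
Step 3: Identify suffix(es): 'er'
Decomposition: co- (prefix: together) + work (root) + -er (suffix: one who)
Total morphemes: 3

3 morphemes (co- (prefix: together) + work (root) + -er (suffix: one who))


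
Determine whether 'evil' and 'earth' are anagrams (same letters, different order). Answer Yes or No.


Sorted letters of 'evil': 'eilv'
Sorted letters of 'earth': 'aehrt'
They do not match.

No


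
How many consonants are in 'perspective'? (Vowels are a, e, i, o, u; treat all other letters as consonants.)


Consonants in 'perspective': p, r, s, p, c, t, v = 7 consonants.

7


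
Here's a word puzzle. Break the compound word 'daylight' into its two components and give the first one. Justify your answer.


Split 'daylight' into 'day' + 'light'. The first part is 'day'.

day


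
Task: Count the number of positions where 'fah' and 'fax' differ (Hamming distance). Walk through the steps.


Alignment:
Position 1: 'f' vs 'f' = match
Position 2: 'a' vs 'a' = match
Position 3: 'h' vs 'x' = DIFFER
Total differences: 1

1


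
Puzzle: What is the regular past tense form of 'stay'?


Apply rule: Add -ed. 'stay' becomes 'stayed'.

stayed


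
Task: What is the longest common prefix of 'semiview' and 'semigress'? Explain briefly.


Compare from the start: 4 characters match: 'semi'. Mismatch at position 5: 'v' vs 'g'.

semi


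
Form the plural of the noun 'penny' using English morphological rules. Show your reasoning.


Apply rule: Change -y to -ies (consonant + y). 'penny' becomes 'pennies'.

pennies


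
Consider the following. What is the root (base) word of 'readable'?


Remove suffix '-able' from 'readable' to get root 'read'.

read


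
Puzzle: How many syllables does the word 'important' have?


Break 'important' into syllables: im-por-tant -> im | por | tant = 3 syllables

3 syllables


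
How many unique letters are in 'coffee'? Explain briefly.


Unique letters in 'coffee': {c, e, f, o} = 4 distinct letters.

4


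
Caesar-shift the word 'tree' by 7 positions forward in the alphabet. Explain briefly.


Shift each letter by 7: t -> a, r -> y, e -> l, e -> l. Result: 'ayll'.

ayll


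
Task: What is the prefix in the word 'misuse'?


The word 'misuse' = 'mis' (prefix) + 'use' (root). The prefix is 'mis'.

mis


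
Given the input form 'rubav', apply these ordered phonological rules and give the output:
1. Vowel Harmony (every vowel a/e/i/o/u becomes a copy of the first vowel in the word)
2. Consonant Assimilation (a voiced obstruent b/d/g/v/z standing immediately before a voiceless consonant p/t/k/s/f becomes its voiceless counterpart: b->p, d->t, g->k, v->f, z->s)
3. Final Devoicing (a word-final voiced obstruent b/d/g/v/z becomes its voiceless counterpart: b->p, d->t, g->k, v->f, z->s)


Starting form: 'rubav'
Rule 1: Vowel Harmony: all vowels become 'u' (matching first vowel). 'rubav' -> 'rubuv'
Rule 2: Consonant Assimilation: no voiced obstruent (b/d/g/v/z) stands immediately before a voiceless consonant (p/t/k/s/f). No change.
Rule 3: Final Devoicing: word-final voiced obstruent 'v' becomes voiceless 'f'. 'rubuv' -> 'rubuf'
Final form: 'rubuf'

rubuf


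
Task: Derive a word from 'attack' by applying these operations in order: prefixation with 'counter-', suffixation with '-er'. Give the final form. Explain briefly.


Step 1: Add prefix 'counter-' to 'attack' = 'counterattack'
Step 2: Add suffix '-er' to 'counterattack' = 'counterattacker'

counterattacker


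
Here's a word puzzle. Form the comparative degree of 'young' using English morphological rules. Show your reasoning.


Apply comparative formation (add -er): 'young' -> 'younger'.

younger


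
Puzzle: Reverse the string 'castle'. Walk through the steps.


Reverse 'castle' character by character: 'eltsac'.

eltsac


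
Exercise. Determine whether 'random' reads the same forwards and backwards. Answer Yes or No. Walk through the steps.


Forward: 'random'
Reversed: 'modnar'
They differ.

No


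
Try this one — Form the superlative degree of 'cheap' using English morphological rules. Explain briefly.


Apply superlative formation (add -est): 'cheap' -> 'cheapest'.

cheapest


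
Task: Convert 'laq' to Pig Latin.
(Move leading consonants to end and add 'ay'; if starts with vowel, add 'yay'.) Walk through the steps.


'laq': move consonant cluster 'l' to end and add 'ay': 'aqlay'.

aqlay


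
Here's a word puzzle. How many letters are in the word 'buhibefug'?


Spell out 'buhibefug' and number each letter: b(1), u(2), h(3), i(4), b(5), e(6), f(7), u(8), g(9). Total: 9 letters.

9


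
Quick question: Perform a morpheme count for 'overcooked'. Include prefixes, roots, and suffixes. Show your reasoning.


Decomposition: over- (prefix) + cook (root) + -ed (suffix) = 3 morpheme(s)

3 morphemes


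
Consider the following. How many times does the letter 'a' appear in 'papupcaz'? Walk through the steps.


Letter 'a' in 'papupcaz': found at position(s) 2, 7 = 2 occurrence(s).

2


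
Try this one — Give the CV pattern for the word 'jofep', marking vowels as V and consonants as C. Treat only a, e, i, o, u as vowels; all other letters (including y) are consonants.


Letter mapping: j = C, o = V, f = C, e = V, p = C.

CVCVC


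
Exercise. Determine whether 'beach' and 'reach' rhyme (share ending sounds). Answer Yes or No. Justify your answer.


Rime (stressed vowel + following sounds) of 'beach': -each = /iːtʃ/
Rime of 'reach': -each = /iːtʃ/
/iːtʃ/ and /iːtʃ/ are the same ending sound, so the words rhyme.

Yes


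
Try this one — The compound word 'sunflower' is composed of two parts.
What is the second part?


Split 'sunflower' into 'sun' + 'flower'. The second part is 'flower'.

flower


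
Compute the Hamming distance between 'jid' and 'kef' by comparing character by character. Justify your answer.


Alignment:
Position 1: 'j' vs 'k' = DIFFER
Position 2: 'i' vs 'e' = DIFFER
Position 3: 'd' vs 'f' = DIFFER
Total differences: 3

3


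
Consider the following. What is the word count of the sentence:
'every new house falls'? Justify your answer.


Split into words: every | new | house | falls = 4 words.

4


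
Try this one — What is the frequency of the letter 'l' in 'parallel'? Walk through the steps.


Letter 'l' in 'parallel': found at position(s) 5, 6, 8 = 3 occurrence(s).

3


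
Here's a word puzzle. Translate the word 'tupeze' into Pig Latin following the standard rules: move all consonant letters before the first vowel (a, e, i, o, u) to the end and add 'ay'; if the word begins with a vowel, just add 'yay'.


'tupeze': move consonant cluster 't' to end and add 'ay': 'upezetay'.

upezetay


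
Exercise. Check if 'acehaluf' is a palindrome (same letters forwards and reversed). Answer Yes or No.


Forward: 'acehaluf'
Reversed: 'fulaheca'
They differ.

No


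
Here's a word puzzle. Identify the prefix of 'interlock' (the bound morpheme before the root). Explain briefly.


The word 'interlock' = 'inter' (prefix) + 'lock' (root). The prefix is 'inter'.

inter


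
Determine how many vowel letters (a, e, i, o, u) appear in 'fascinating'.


Vowels in 'fascinating': a, i, a, i = 4 vowels.

4


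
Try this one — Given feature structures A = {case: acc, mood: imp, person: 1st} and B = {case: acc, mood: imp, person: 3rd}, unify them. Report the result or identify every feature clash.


Compare features:
case: A=acc vs B=acc -> unified: acc
mood: A=imp vs B=imp -> unified: imp
person: A=1st vs B=3rd -> CLASH
Clash detected on feature 'person' (1st vs 3rd); unification fails.

CLASH on 'person' (1st vs 3rd)


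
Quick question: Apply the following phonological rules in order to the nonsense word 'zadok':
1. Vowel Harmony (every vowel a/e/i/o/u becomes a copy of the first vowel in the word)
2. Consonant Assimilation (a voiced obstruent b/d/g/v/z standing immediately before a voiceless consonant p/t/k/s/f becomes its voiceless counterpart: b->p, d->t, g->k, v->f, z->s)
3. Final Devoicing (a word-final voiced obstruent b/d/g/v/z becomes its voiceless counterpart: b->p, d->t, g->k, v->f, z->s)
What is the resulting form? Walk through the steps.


Starting form: 'zadok'
Rule 1: Vowel Harmony: all vowels become 'a' (matching first vowel). 'zadok' -> 'zadak'
Rule 2: Consonant Assimilation: no voiced obstruent (b/d/g/v/z) stands immediately before a voiceless consonant (p/t/k/s/f). No change.
Rule 3: Final Devoicing: final consonant 'k' is not one of the voiced obstruents b/d/g/v/z. No change.
Final form: 'zadak'

zadak


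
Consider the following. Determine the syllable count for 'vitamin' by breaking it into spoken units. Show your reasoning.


Break 'vitamin' into syllables: vi-ta-min -> vi | ta | min = 3 syllables

3 syllables


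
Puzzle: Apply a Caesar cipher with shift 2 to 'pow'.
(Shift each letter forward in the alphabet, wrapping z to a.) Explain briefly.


Shift each letter by 2: p -> r, o -> q, w -> y. Result: 'rqy'.

rqy


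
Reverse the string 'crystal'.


Reverse 'crystal' character by character: 'latsyrc'.

latsyrc


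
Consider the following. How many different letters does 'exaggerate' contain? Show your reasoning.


Unique letters in 'exaggerate': {a, e, g, r, t, x} = 6 distinct letters.

6


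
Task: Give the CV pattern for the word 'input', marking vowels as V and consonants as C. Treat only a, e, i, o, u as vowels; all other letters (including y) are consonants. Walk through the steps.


Letter mapping: i = V, n = C, p = C, u = V, t = C.

VCCVC


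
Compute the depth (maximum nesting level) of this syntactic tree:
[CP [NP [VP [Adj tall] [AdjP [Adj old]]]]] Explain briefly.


Count bracket nesting levels:
'[' at pos 0: depth = 1
'[' at pos 4: depth = 2
'[' at pos 8: depth = 3
'[' at pos 12: depth = 4
'[' at pos 23: depth = 4
'[' at pos 29: depth = 5
Maximum depth reached: 5

5


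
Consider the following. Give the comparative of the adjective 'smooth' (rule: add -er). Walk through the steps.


Apply comparative formation (add -er): 'smooth' -> 'smoother'.

smoother


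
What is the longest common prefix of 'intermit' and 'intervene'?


Compare from the start: 5 characters match: 'inter'. Mismatch at position 6: 'm' vs 'v'.

inter


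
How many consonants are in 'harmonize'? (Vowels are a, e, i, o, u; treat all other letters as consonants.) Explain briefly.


Consonants in 'harmonize': h, r, m, n, z = 5 consonants.

5


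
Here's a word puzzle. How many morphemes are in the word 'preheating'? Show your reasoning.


Decomposition: pre- (prefix) + heat (root) + -ing (suffix) = 3 morpheme(s)

3 morphemes


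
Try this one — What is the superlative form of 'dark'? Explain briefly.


Apply superlative formation (add -est): 'dark' -> 'darkest'.

darkest


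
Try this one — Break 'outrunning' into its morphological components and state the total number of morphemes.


Step 1: Identify prefix: 'out' (meaning: surpass)
Step 2: Identify root: 'run'
Step 3: Identify suffix(es): 'ing'
Decomposition: out- (prefix: surpass) + run (root) + -ing (suffix: ongoing action)
Total morphemes: 3

3 morphemes (out- (prefix: surpass) + run (root) + -ing (suffix: ongoing action))


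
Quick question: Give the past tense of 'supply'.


Apply rule: Change -y to -ied. 'supply' becomes 'supplied'.

supplied


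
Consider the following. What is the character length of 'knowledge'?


Spell out 'knowledge' and number each letter: k(1), n(2), o(3), w(4), l(5), e(6), d(7), g(8), e(9). Total: 9 letters.

9


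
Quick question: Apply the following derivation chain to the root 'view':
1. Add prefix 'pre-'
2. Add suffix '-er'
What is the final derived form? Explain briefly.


Step 1: Add prefix 'pre-' to 'view' = 'preview'
Step 2: Add suffix '-er' to 'preview' = 'previewer'

previewer


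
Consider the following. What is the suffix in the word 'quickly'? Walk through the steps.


The word 'quickly' = 'quick' (root) + '-ly' (suffix). The suffix is '-ly'.

ly


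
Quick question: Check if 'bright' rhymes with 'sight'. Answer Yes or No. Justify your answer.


Rime (stressed vowel + following sounds) of 'bright': -ight = /aɪt/
Rime of 'sight': -ight = /aɪt/
/aɪt/ and /aɪt/ are the same ending sound, so the words rhyme.

Yes


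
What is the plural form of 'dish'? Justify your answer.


Apply rule: Add -es (sibilant/fricative ending). 'dish' becomes 'dishes'.

dishes


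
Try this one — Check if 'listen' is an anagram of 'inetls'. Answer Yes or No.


Sorted letters of 'listen': 'eilnst'
Sorted letters of 'inetls': 'eilnst'
They match.

Yes


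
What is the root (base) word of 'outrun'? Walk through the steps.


Remove prefix 'out' from 'outrun' to get root 'run'.

run


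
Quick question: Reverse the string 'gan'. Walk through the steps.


Reverse 'gan' character by character: 'nag'.

nag


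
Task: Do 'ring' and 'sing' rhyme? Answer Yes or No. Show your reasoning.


Rime (stressed vowel + following sounds) of 'ring': -ing = /ɪŋ/
Rime of 'sing': -ing = /ɪŋ/
/ɪŋ/ and /ɪŋ/ are the same ending sound, so the words rhyme.

Yes


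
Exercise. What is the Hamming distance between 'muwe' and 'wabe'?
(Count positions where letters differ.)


Alignment:
Position 1: 'm' vs 'w' = DIFFER
Position 2: 'u' vs 'a' = DIFFER
Position 3: 'w' vs 'b' = DIFFER
Position 4: 'e' vs 'e' = match
Total differences: 3

3


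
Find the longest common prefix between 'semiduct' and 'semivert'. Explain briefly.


Compare from the start: 4 characters match: 'semi'. Mismatch at position 5: 'd' vs 'v'.

semi


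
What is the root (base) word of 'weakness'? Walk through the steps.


Remove suffix '-ness' from 'weakness' to get root 'weak'.

weak


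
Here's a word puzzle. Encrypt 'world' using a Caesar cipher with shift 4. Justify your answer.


Shift each letter by 4: w -> a, o -> s, r -> v, l -> p, d -> h. Result: 'asvph'.

asvph


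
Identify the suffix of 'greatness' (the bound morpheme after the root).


The word 'greatness' = 'great' (root) + '-ness' (suffix). The suffix is '-ness'.

ness


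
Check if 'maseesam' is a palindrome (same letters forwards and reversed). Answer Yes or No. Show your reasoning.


Forward: 'maseesam'
Reversed: 'maseesam'
They are identical.

Yes


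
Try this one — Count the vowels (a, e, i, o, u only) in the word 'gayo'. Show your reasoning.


Vowels in 'gayo': a, o = 2 vowels.

2


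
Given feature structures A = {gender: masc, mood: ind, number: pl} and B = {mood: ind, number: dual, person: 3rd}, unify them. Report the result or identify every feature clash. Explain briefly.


Compare features:
gender: A=masc vs B=_ -> unified: masc
mood: A=ind vs B=ind -> unified: ind
number: A=pl vs B=dual -> CLASH
person: A=_ vs B=3rd -> unified: 3rd
Clash detected on feature 'number' (pl vs dual); unification fails.

CLASH on 'number' (pl vs dual)


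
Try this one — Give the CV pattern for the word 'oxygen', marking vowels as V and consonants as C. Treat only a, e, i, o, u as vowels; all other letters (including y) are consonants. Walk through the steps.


Letter mapping: o = V, x = C, y = C, g = C, e = V, n = C.

VCCCVC


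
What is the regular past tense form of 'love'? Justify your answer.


Apply rule: Add -d (word ends in -e). 'love' becomes 'loved'.

loved


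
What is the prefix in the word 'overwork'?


The word 'overwork' = 'over' (prefix) + 'work' (root). The prefix is 'over'.

over


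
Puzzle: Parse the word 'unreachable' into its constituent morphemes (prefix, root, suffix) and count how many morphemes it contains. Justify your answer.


Step 1: Identify prefix: 'un' (meaning: not/reverse)
Step 2: Identify root: 'reach'
Step 3: Identify suffix(es): 'able'
Decomposition: un- (prefix: not/reverse) + reach (root) + -able (suffix: capable of)
Total morphemes: 3

3 morphemes (un- (prefix: not/reverse) + reach (root) + -able (suffix: capable of))


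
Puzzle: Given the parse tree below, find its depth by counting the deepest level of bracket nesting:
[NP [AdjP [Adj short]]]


Count bracket nesting levels:
'[' at pos 0: depth = 1
'[' at pos 4: depth = 2
'[' at pos 10: depth = 3
Maximum depth reached: 3

3


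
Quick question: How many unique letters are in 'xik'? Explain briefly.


Unique letters in 'xik': {i, k, x} = 3 distinct letters.

3


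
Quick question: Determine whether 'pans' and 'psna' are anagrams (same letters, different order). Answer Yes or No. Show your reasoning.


Sorted letters of 'pans': 'anps'
Sorted letters of 'psna': 'anps'
They match.

Yes


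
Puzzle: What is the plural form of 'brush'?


Apply rule: Add -es (sibilant/fricative ending). 'brush' becomes 'brushes'.

brushes


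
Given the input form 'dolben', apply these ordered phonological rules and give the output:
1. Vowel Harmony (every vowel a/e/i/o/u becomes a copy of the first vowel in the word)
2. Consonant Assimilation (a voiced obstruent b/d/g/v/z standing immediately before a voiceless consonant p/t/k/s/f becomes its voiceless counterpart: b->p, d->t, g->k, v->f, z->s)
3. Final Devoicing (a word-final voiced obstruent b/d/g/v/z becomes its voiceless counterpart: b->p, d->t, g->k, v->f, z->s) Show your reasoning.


Starting form: 'dolben'
Rule 1: Vowel Harmony: all vowels become 'o' (matching first vowel). 'dolben' -> 'dolbon'
Rule 2: Consonant Assimilation: no voiced obstruent (b/d/g/v/z) stands immediately before a voiceless consonant (p/t/k/s/f). No change.
Rule 3: Final Devoicing: final consonant 'n' is not one of the voiced obstruents b/d/g/v/z. No change.
Final form: 'dolbon'

dolbon


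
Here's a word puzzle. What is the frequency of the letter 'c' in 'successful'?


Letter 'c' in 'successful': found at position(s) 3, 4 = 2 occurrence(s).

2


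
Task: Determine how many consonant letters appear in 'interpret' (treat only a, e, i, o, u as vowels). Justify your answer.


Consonants in 'interpret': n, t, r, p, r, t = 6 consonants.

6


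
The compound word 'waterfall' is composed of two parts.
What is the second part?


Split 'waterfall' into 'water' + 'fall'. The second part is 'fall'.

fall


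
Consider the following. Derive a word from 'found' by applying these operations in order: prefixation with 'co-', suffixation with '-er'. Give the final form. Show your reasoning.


Step 1: Add prefix 'co-' to 'found' = 'cofound'
Step 2: Add suffix '-er' to 'cofound' = 'cofounder'

cofounder


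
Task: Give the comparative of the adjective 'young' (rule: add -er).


Apply comparative formation (add -er): 'young' -> 'younger'.

younger


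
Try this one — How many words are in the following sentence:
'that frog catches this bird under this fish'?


Split into words: that | frog | catches | this | bird | under | this | fish = 8 words.

8


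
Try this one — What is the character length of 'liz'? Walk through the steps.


Spell out 'liz' and number each letter: l(1), i(2), z(3). Total: 3 letters.

3


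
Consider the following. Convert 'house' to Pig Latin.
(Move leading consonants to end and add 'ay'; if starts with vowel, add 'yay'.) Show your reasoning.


'house': move consonant cluster 'h' to end and add 'ay': 'ousehay'.

ousehay


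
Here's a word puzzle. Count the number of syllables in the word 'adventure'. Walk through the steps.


Break 'adventure' into syllables: ad-ven-ture -> ad | ven | ture = 3 syllables

3 syllables


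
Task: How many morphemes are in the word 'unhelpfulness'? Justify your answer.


Decomposition: un- (prefix) + help (root) + -ful (suffix) + -ness (suffix) = 4 morpheme(s)

4 morphemes


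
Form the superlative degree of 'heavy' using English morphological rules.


Apply superlative formation (consonant + y: change y to i, add -est): 'heavy' -> 'heaviest'.

heaviest


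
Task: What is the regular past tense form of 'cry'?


Apply rule: Change -y to -ied. 'cry' becomes 'cried'.

cried


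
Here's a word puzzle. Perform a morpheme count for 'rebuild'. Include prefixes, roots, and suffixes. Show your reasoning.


Decomposition: re- (prefix) + build (root) = 2 morpheme(s)

2 morphemes


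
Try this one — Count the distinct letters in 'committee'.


Unique letters in 'committee': {c, e, i, m, o, t} = 6 distinct letters.

6


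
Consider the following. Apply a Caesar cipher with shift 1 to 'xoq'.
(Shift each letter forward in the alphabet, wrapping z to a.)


Shift each letter by 1: x -> y, o -> p, q -> r. Result: 'ypr'.

ypr


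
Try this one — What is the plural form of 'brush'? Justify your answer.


Apply rule: Add -es (sibilant/fricative ending). 'brush' becomes 'brushes'.

brushes


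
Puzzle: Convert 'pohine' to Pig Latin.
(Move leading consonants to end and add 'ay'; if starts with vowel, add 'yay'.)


'pohine': move consonant cluster 'p' to end and add 'ay': 'ohinepay'.

ohinepay


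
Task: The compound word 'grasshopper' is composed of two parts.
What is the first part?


Split 'grasshopper' into 'grass' + 'hopper'. The first part is 'grass'.

grass


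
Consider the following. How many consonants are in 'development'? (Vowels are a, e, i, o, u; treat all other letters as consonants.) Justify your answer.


Consonants in 'development': d, v, l, p, m, n, t = 7 consonants.

7


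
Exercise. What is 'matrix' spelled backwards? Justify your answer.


Reverse 'matrix' character by character: 'xirtam'.

xirtam


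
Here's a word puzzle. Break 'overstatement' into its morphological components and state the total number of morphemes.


Step 1: Identify prefix: 'over' (meaning: excessively)
Step 2: Identify root: 'state'
Step 3: Identify suffix(es): 'ment'
Decomposition: over- (prefix: excessively) + state (root) + -ment (suffix: action/result)
Total morphemes: 3

3 morphemes (over- (prefix: excessively) + state (root) + -ment (suffix: action/result))


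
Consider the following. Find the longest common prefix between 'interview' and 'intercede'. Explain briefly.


Compare from the start: 5 characters match: 'inter'. Mismatch at position 6: 'v' vs 'c'.

inter


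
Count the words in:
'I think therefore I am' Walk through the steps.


Split into words: I | think | therefore | I | am = 5 words.

5


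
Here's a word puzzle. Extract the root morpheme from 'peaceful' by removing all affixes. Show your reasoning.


Remove suffix '-ful' from 'peaceful' to get root 'peace'.

peace


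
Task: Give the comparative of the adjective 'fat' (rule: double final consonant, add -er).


Apply comparative formation (double final consonant, add -er): 'fat' -> 'fatter'.

fatter


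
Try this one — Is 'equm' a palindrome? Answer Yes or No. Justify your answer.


Forward: 'equm'
Reversed: 'muqe'
They differ.

No


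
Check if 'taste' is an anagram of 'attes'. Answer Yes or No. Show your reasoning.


Sorted letters of 'taste': 'aestt'
Sorted letters of 'attes': 'aestt'
They match.

Yes


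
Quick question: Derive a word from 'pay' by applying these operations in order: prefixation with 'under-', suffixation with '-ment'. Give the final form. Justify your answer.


Step 1: Add prefix 'under-' to 'pay' = 'underpay'
Step 2: Add suffix '-ment' to 'underpay' = 'underpayment'

underpayment


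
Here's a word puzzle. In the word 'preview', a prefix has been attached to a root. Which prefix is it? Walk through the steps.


The word 'preview' = 'pre' (prefix) + 'view' (root). The prefix is 'pre'.

pre


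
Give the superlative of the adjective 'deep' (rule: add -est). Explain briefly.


Apply superlative formation (add -est): 'deep' -> 'deepest'.

deepest


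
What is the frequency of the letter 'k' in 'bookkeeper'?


Letter 'k' in 'bookkeeper': found at position(s) 4, 5 = 2 occurrence(s).

2


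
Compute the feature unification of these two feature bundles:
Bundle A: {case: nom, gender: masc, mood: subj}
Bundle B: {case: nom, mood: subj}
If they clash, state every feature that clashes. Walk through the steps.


Compare features:
case: A=nom vs B=nom -> unified: nom
gender: A=masc vs B=_ -> unified: masc
mood: A=subj vs B=subj -> unified: subj
No clashes found.

Unified: {case: nom, gender: masc, mood: subj}


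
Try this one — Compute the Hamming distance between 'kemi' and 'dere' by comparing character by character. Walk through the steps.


Alignment:
Position 1: 'k' vs 'd' = DIFFER
Position 2: 'e' vs 'e' = match
Position 3: 'm' vs 'r' = DIFFER
Position 4: 'i' vs 'e' = DIFFER
Total differences: 3

3


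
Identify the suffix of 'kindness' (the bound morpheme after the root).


The word 'kindness' = 'kind' (root) + '-ness' (suffix). The suffix is '-ness'.

ness


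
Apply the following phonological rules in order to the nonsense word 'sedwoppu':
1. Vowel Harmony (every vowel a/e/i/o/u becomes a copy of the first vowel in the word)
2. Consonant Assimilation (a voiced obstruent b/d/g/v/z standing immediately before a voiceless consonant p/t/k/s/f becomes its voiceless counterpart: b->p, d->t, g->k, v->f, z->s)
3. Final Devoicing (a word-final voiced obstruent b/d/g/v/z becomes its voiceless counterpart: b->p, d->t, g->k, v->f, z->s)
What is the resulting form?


Starting form: 'sedwoppu'
Rule 1: Vowel Harmony: all vowels become 'e' (matching first vowel). 'sedwoppu' -> 'sedweppe'
Rule 2: Consonant Assimilation: no voiced obstruent (b/d/g/v/z) stands immediately before a voiceless consonant (p/t/k/s/f). No change.
Rule 3: Final Devoicing: the word ends in the vowel 'e', not a consonant. No change.
Final form: 'sedweppe'

sedweppe


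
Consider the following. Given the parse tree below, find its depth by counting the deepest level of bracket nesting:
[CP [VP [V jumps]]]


Count bracket nesting levels:
'[' at pos 0: depth = 1
'[' at pos 4: depth = 2
'[' at pos 8: depth = 3
Maximum depth reached: 3

3


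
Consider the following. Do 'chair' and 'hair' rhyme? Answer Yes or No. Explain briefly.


Rime (stressed vowel + following sounds) of 'chair': -air = /ɛər/
Rime of 'hair': -air = /ɛər/
/ɛər/ and /ɛər/ are the same ending sound, so the words rhyme.

Yes


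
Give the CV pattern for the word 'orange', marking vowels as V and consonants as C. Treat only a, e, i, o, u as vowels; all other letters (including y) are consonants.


Letter mapping: o = V, r = C, a = V, n = C, g = C, e = V.

VCVCCV


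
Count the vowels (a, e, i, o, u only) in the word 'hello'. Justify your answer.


Vowels in 'hello': e, o = 2 vowels.

2


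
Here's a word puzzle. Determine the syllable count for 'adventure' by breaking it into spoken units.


Break 'adventure' into syllables: ad-ven-ture -> ad | ven | ture = 3 syllables

3 syllables


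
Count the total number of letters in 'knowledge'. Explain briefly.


Spell out 'knowledge' and number each letter: k(1), n(2), o(3), w(4), l(5), e(6), d(7), g(8), e(9). Total: 9 letters.

9


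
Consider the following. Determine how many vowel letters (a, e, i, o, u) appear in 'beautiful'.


Vowels in 'beautiful': e, a, u, i, u = 5 vowels.

5


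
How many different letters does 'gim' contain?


Unique letters in 'gim': {g, i, m} = 3 distinct letters.

3


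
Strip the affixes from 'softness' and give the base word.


Remove suffix '-ness' from 'softness' to get root 'soft'.

soft


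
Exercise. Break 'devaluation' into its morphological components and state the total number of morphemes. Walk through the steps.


Step 1: Identify prefix: 'de' (meaning: reverse/remove)
Step 2: Identify root: 'value'
Step 3: Identify suffix(es): 'ation'
Decomposition: de- (prefix: reverse/remove) + value (root) + -ation (suffix: act of)
Total morphemes: 3

3 morphemes (de- (prefix: reverse/remove) + value (root) + -ation (suffix: act of))


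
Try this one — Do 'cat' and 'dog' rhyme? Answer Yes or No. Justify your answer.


Rime (stressed vowel + following sounds) of 'cat': -at = /æt/
Rime of 'dog': -og = /ɒg/
/æt/ and /ɒg/ are different ending sounds, so the words do not rhyme.

No


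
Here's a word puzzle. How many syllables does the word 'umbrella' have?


Break 'umbrella' into syllables: um-brel-la -> um | brel | la = 3 syllables

3 syllables


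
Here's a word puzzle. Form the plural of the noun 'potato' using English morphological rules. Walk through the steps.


Apply rule: Add -es (consonant + o). 'potato' becomes 'potatoes'.

potatoes


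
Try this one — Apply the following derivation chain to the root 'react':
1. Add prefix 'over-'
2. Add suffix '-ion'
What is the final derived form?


Step 1: Add prefix 'over-' to 'react' = 'overreact'
Step 2: Add suffix '-ion' to 'overreact' = 'overreaction'

overreaction


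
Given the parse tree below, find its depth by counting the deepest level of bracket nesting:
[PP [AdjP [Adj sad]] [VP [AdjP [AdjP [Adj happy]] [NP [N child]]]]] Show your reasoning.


Count bracket nesting levels:
'[' at pos 0: depth = 1
'[' at pos 4: depth = 2
'[' at pos 10: depth = 3
'[' at pos 21: depth = 2
'[' at pos 25: depth = 3
'[' at pos 31: depth = 4
'[' at pos 37: depth = 5
'[' at pos 50: depth = 4
'[' at pos 54: depth = 5
Maximum depth reached: 5

5


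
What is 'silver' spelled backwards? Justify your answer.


Reverse 'silver' character by character: 'revlis'.

revlis


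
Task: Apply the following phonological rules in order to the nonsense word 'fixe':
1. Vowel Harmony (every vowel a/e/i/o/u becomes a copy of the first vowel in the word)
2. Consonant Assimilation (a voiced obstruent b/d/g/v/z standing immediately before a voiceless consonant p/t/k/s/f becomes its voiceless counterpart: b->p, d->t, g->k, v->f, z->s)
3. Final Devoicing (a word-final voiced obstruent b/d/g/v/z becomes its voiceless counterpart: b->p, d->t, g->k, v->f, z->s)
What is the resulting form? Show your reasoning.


Starting form: 'fixe'
Rule 1: Vowel Harmony: all vowels become 'i' (matching first vowel). 'fixe' -> 'fixi'
Rule 2: Consonant Assimilation: no voiced obstruent (b/d/g/v/z) stands immediately before a voiceless consonant (p/t/k/s/f). No change.
Rule 3: Final Devoicing: the word ends in the vowel 'i', not a consonant. No change.
Final form: 'fixi'

fixi


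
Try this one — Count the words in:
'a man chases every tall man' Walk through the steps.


Split into words: a | man | chases | every | tall | man = 6 words.

6


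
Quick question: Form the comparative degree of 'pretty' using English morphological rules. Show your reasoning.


Apply comparative formation (consonant + y: change y to i, add -er): 'pretty' -> 'prettier'.

prettier


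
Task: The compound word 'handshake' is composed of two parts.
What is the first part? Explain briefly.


Split 'handshake' into 'hand' + 'shake'. The first part is 'hand'.

hand


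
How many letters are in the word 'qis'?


Spell out 'qis' and number each letter: q(1), i(2), s(3). Total: 3 letters.

3


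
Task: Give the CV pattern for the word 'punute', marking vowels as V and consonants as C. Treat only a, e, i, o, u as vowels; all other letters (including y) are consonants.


Letter mapping: p = C, u = V, n = C, u = V, t = C, e = V.

CVCVCV
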